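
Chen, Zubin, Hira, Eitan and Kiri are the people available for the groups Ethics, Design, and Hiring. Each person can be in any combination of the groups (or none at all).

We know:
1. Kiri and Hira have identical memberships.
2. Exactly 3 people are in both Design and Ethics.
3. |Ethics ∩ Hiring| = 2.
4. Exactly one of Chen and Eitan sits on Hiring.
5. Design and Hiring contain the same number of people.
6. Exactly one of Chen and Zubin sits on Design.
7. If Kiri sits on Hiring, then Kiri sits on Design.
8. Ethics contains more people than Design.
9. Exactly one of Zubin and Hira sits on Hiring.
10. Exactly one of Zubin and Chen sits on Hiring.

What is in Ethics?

Ethics = {Eitan, Hira, Kiri, Zubin}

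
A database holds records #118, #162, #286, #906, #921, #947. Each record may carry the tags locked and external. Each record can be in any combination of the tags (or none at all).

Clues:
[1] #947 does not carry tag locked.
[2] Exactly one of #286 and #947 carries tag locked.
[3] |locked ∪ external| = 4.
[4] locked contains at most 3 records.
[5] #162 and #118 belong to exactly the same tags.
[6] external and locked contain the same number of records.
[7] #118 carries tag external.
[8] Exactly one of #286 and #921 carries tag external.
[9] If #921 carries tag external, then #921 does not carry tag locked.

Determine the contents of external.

external = {#118, #162, #921}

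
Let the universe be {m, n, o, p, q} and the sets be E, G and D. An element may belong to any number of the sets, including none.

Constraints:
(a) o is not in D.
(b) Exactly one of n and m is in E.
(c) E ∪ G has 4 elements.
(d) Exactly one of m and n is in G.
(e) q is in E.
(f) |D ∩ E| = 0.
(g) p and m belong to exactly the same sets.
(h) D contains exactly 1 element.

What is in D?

D = {n}

From (a): o ∉ D.
From (e): q ∈ E.
Suppose m ∈ D: no assignment then satisfies all the clues, so m ∉ D.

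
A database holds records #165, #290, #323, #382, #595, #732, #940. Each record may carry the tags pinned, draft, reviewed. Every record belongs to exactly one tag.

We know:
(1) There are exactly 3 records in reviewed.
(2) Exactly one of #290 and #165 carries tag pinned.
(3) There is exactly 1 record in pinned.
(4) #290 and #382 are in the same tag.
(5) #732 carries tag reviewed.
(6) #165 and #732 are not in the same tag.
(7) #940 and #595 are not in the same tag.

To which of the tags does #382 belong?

#382: draft

From (5): #732 ∈ reviewed.
(6): #165 ∉ reviewed.
Suppose #382 ∈ pinned: no assignment then satisfies all the clues, so #382 ∉ pinned.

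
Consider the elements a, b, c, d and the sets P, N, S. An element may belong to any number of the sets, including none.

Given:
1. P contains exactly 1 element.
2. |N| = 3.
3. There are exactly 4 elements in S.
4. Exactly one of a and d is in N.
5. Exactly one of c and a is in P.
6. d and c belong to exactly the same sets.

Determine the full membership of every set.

P = {a}; N = {b, c, d}; S = {a, b, c, d}

(3): only 4 candidates remain for S, so all are in.
Suppose a ∉ P: no assignment then satisfies all the clues, so a ∈ P.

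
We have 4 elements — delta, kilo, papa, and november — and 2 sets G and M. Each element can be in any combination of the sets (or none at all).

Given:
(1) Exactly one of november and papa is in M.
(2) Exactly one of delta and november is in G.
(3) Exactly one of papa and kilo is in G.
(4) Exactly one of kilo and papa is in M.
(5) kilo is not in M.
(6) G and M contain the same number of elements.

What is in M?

From (5): kilo ∉ M.
(4) (exactly one): papa ∈ M.
(1) (exactly one): november ∉ M.
Suppose delta ∉ M: no assignment then satisfies all the clues, so delta ∈ M.

M = {delta, papa}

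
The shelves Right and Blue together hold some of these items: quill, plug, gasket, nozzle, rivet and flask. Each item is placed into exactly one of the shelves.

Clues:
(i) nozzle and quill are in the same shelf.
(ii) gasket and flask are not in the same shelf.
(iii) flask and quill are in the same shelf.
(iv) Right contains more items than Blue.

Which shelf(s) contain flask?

flask: Right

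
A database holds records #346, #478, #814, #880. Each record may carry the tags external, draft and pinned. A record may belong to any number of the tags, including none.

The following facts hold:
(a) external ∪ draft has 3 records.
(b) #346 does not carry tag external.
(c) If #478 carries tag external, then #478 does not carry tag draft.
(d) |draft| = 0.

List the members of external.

external = {#478, #814, #880}

From (b): #346 ∉ external.
(d): draft already has 0, so the rest are out.
Suppose #478 ∉ external: no assignment then satisfies all the clues, so #478 ∈ external.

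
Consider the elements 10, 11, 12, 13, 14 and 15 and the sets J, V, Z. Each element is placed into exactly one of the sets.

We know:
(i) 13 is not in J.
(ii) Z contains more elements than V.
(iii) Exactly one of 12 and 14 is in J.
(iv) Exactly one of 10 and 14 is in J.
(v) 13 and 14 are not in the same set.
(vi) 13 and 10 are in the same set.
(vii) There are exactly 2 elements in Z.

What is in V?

From (i): 13 ∉ J.
(vi): 10 matches 13: 10 ∉ J.
(iv) (exactly one): 14 ∈ J.
(iii) (exactly one): 12 ∉ J.
Suppose 10 ∈ V: no assignment then satisfies all the clues, so 10 ∉ V.

V = {12}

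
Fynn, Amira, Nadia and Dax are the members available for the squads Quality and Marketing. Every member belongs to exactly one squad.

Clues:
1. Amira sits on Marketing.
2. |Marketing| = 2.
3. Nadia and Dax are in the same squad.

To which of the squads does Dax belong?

From (1): Amira ∈ Marketing.
Suppose Dax ∉ Quality: no assignment then satisfies all the clues, so Dax ∈ Quality.

Dax: Quality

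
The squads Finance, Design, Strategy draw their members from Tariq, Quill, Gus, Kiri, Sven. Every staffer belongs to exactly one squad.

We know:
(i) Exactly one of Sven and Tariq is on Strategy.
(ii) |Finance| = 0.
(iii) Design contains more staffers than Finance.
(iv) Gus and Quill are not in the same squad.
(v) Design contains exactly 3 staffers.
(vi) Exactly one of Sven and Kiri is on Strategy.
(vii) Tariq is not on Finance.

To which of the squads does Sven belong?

Sven: Strategy

From (vii): Tariq ∉ Finance.
(ii): Finance already has 0, so the rest are out.
Suppose Sven ∈ Design: no assignment then satisfies all the clues, so Sven ∉ Design.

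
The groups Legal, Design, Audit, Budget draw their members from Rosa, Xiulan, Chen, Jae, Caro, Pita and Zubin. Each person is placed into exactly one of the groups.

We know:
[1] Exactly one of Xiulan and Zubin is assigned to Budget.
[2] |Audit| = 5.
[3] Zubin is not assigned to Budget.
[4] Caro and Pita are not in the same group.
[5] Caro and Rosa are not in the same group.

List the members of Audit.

Audit = {Chen, Jae, Pita, Rosa, Zubin}

From (3): Zubin ∉ Budget.
(1) (exactly one): Xiulan ∈ Budget.
Suppose Rosa ∉ Audit: no assignment then satisfies all the clues, so Rosa ∈ Audit.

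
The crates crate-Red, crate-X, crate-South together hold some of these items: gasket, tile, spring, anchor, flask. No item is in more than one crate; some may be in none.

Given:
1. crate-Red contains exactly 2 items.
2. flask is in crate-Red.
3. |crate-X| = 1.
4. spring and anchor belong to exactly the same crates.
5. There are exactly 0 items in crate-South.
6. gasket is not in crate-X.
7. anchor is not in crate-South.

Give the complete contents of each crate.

crate-Red = {flask, gasket}; crate-X = {tile}; crate-South = {}

From (2): flask ∈ crate-Red.
From (6): gasket ∉ crate-X.
From (7): anchor ∉ crate-South.
(4): spring matches anchor: spring ∉ crate-South.
(5): crate-South already has 0, so the rest are out.
Suppose gasket ∉ crate-Red: no assignment then satisfies all the clues, so gasket ∈ crate-Red.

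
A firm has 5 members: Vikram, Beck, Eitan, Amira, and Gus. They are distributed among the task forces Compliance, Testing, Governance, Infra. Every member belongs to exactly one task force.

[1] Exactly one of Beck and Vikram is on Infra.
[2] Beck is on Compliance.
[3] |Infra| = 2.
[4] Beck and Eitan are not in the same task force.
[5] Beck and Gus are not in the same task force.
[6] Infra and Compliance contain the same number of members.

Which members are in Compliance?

From (2): Beck ∈ Compliance.
(1) (exactly one): Vikram ∈ Infra.
(4): Eitan ∉ Compliance.
(5): Gus ∉ Compliance.
Suppose Amira ∉ Compliance: no assignment then satisfies all the clues, so Amira ∈ Compliance.

Compliance = {Amira, Beck}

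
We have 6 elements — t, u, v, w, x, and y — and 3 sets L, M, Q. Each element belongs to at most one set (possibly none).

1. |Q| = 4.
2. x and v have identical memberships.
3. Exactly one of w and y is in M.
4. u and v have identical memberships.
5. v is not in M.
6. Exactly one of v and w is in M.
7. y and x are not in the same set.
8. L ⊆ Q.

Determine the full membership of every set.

L = {}; M = {w}; Q = {t, u, v, x}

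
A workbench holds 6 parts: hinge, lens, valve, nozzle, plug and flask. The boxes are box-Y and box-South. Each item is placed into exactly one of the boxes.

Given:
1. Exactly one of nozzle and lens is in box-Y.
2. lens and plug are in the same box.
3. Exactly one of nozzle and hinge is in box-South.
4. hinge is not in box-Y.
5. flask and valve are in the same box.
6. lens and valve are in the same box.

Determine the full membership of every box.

From (4): hinge ∉ box-Y.
Only one box left: hinge ∈ box-South.
(3) (exactly one): nozzle ∉ box-South.
Only one box left: nozzle ∈ box-Y.
(1) (exactly one): lens ∉ box-Y.
(2): plug matches lens: plug ∉ box-Y.
(6): valve matches lens: valve ∉ box-Y.
Only one box left: lens ∈ box-South.
Only one box left: valve ∈ box-South.
Only one box left: plug ∈ box-South.
(5): flask matches valve: flask ∉ box-Y.
(5): flask matches valve: flask ∈ box-South.

box-Y = {nozzle}; box-South = {flask, hinge, lens, plug, valve}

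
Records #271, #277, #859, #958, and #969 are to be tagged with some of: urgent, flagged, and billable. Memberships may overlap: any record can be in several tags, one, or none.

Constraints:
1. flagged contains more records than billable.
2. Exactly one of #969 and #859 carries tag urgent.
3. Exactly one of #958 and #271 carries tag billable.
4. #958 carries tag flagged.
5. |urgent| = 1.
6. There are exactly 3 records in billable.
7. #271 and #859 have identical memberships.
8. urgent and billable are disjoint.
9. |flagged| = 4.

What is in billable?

billable = {#271, #277, #859}

From (4): #958 ∈ flagged.
Suppose #271 ∉ billable: no assignment then satisfies all the clues, so #271 ∈ billable.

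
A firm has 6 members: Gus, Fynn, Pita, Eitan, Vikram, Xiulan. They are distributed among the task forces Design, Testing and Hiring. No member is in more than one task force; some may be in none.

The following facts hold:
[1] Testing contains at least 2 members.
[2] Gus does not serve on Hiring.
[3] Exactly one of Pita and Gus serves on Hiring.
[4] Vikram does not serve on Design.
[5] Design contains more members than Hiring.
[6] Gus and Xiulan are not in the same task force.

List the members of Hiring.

From (2): Gus ∉ Hiring.
From (4): Vikram ∉ Design.
(3) (exactly one): Pita ∈ Hiring.
Suppose Fynn ∈ Hiring: no assignment then satisfies all the clues, so Fynn ∉ Hiring.

Hiring = {Pita}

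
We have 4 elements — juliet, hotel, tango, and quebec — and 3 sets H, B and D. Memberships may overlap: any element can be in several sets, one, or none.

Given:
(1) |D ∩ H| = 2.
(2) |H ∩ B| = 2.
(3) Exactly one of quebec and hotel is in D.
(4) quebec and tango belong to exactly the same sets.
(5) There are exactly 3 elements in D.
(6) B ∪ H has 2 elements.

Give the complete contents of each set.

H = {quebec, tango}; B = {quebec, tango}; D = {juliet, quebec, tango}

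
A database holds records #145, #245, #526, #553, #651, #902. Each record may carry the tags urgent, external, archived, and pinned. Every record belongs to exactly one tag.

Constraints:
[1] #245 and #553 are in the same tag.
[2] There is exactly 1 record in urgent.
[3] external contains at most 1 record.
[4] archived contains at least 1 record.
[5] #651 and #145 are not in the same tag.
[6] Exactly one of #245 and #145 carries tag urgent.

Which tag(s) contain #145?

#145: urgent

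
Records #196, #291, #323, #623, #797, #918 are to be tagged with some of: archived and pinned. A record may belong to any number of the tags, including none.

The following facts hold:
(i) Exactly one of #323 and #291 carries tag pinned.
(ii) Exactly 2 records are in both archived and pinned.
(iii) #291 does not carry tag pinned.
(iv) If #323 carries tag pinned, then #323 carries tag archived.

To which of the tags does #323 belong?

#323: archived, pinned

From (iii): #291 ∉ pinned.
(i) (exactly one): #323 ∈ pinned.
(iv): #323 ∈ archived.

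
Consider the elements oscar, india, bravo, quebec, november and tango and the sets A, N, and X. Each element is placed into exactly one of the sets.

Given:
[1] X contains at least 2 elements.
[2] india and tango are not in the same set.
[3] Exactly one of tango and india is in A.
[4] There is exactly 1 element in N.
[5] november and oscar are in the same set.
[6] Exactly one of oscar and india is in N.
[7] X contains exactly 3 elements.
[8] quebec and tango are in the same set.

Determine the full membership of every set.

A = {quebec, tango}; N = {india}; X = {bravo, november, oscar}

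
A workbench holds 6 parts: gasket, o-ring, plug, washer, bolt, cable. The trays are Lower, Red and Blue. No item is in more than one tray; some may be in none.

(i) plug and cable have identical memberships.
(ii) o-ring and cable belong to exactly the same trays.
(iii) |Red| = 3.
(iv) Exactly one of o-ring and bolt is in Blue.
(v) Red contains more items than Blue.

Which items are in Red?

Red = {cable, o-ring, plug}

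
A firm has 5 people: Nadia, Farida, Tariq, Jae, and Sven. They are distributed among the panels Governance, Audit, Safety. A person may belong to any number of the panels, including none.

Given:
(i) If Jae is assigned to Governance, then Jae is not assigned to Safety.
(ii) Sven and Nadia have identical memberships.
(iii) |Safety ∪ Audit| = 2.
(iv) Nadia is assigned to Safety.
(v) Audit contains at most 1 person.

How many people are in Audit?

0

From (iv): Nadia ∈ Safety.
(ii): Sven matches Nadia: Sven ∈ Safety.
Suppose Nadia ∈ Audit: no assignment then satisfies all the clues, so Nadia ∉ Audit.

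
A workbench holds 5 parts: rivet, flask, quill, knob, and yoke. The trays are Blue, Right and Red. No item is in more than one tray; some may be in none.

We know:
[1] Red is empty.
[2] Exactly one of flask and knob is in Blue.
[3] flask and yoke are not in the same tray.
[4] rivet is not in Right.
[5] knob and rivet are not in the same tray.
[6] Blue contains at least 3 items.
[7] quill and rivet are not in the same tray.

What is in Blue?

Blue = {knob, quill, yoke}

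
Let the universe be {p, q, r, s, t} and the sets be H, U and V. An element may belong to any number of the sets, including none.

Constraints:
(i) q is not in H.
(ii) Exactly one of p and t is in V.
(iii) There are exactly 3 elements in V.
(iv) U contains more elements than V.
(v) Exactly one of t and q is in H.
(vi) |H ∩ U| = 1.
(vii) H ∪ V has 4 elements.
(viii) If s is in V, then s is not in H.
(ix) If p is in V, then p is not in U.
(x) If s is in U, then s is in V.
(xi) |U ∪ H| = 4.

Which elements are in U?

U = {q, r, s, t}

From (i): q ∉ H.
(v) (exactly one): t ∈ H.
Suppose p ∈ U: no assignment then satisfies all the clues, so p ∉ U.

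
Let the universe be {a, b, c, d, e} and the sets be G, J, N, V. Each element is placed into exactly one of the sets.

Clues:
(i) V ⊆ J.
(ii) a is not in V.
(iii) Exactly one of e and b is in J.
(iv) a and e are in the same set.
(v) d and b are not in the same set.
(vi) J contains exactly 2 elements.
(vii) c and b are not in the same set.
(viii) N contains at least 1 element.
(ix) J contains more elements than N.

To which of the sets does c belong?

c: G

From (ii): a ∉ V.
(iv): e matches a: e ∉ V.
Suppose c ∉ G: no assignment then satisfies all the clues, so c ∈ G.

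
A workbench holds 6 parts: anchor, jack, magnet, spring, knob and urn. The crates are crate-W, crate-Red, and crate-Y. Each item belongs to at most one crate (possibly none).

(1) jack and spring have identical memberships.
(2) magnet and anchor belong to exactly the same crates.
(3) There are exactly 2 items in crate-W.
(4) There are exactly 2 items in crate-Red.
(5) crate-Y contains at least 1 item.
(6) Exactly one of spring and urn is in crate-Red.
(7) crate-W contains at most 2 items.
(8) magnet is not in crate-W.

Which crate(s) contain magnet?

From (8): magnet ∉ crate-W.
(2): anchor matches magnet: anchor ∉ crate-W.
Suppose magnet ∈ crate-Red: no assignment then satisfies all the clues, so magnet ∉ crate-Red.

magnet: crate-Y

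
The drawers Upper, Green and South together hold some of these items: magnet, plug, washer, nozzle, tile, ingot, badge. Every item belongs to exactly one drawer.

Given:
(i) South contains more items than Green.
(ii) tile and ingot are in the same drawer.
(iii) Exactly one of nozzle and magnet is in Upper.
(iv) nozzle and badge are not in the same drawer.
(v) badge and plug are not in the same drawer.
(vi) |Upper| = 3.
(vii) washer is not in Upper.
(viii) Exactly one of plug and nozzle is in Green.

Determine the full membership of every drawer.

From (vii): washer ∉ Upper.
Suppose magnet ∈ Upper: no assignment then satisfies all the clues, so magnet ∉ Upper.

Upper = {ingot, nozzle, tile}; Green = {plug}; South = {badge, magnet, washer}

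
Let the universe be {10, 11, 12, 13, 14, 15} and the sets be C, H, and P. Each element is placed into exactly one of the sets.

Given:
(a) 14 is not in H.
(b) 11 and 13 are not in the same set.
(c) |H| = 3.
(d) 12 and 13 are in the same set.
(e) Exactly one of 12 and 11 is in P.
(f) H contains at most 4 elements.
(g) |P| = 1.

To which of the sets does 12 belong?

12: H

From (a): 14 ∉ H.
Suppose 12 ∈ C: no assignment then satisfies all the clues, so 12 ∉ C.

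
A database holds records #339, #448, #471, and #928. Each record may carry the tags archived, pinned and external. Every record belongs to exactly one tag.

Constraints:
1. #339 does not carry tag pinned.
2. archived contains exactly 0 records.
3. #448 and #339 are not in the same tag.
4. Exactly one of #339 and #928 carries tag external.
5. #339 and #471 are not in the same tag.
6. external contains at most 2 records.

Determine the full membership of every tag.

archived = {}; pinned = {#448, #471, #928}; external = {#339}

From (1): #339 ∉ pinned.
(2): archived already has 0, so the rest are out.
Only one tag left: #339 ∈ external.
(3): #448 ∉ external.
(4) (exactly one): #928 ∉ external.
(5): #471 ∉ external.
Only one tag left: #448 ∈ pinned.
Only one tag left: #471 ∈ pinned.
Only one tag left: #928 ∈ pinned.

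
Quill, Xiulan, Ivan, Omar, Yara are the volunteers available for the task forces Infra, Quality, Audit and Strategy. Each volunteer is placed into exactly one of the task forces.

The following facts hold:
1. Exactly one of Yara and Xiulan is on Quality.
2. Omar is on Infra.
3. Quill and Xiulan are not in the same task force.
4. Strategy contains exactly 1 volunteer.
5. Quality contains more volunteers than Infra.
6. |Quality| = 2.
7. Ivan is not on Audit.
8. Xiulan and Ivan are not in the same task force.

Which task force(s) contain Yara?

Yara: Quality

From (2): Omar ∈ Infra.
From (7): Ivan ∉ Audit.
Suppose Yara ∈ Infra: no assignment then satisfies all the clues, so Yara ∉ Infra.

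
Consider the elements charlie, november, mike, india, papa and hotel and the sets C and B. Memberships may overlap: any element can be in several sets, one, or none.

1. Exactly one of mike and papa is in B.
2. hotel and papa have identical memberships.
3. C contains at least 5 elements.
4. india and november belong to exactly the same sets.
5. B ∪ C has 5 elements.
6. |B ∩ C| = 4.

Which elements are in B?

B = {hotel, india, november, papa}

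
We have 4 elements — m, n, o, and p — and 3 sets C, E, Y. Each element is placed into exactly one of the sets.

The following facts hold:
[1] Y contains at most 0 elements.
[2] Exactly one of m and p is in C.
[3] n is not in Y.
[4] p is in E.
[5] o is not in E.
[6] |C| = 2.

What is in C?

From (3): n ∉ Y.
From (4): p ∈ E.
From (5): o ∉ E.
(1): Y already has 0, so the rest are out.
(2) (exactly one): m ∈ C.
Only one set left: o ∈ C.
(6): C already has 2, so the rest are out.
Only one set left: n ∈ E.

C = {m, o}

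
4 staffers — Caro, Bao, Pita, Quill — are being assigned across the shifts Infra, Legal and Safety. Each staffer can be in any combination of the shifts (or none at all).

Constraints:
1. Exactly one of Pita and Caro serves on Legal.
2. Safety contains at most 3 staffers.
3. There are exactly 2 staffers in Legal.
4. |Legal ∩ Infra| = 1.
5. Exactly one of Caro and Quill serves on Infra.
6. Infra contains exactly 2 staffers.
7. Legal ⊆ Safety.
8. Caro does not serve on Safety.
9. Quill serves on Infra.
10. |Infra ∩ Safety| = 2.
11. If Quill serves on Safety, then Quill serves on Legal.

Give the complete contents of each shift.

Infra = {Bao, Quill}; Legal = {Pita, Quill}; Safety = {Bao, Pita, Quill}

From (8): Caro ∉ Safety.
From (9): Quill ∈ Infra.
(5) (exactly one): Caro ∉ Infra.
(7) contrapositive: Caro ∉ Legal.
(1) (exactly one): Pita ∈ Legal.
(7) with Pita ∈ Legal: Pita ∈ Safety.
Suppose Bao ∉ Infra: no assignment then satisfies all the clues, so Bao ∈ Infra.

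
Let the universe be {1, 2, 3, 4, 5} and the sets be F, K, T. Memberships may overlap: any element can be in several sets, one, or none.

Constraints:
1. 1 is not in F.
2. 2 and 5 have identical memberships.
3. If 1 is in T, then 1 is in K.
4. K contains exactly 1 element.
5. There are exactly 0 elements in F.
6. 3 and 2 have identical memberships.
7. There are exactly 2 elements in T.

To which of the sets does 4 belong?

From (1): 1 ∉ F.
(5): F already has 0, so the rest are out.
Suppose 4 ∈ K: no assignment then satisfies all the clues, so 4 ∉ K.

4: T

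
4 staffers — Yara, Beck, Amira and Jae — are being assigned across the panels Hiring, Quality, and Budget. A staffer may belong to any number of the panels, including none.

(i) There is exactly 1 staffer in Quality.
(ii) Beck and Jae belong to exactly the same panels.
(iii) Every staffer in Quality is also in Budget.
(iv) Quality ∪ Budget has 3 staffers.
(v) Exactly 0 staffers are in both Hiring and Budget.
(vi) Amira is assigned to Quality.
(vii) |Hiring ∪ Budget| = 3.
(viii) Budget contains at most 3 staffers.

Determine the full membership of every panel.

Hiring = {}; Quality = {Amira}; Budget = {Amira, Beck, Jae}

From (vi): Amira ∈ Quality.
(i): Quality already has 1, so the rest are out.
(iii) with Amira ∈ Quality: Amira ∈ Budget.
Suppose Yara ∈ Hiring: no assignment then satisfies all the clues, so Yara ∉ Hiring.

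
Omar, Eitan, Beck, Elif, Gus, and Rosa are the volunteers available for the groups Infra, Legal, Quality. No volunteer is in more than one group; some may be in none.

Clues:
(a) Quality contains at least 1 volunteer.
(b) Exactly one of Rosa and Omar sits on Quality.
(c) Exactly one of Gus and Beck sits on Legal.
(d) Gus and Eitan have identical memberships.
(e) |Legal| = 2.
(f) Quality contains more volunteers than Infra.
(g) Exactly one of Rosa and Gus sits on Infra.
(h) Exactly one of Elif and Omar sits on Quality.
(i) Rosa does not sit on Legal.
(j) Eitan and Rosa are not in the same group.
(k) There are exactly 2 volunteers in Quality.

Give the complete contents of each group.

Infra = {Rosa}; Legal = {Eitan, Gus}; Quality = {Beck, Omar}

From (i): Rosa ∉ Legal.
Suppose Omar ∈ Infra: no assignment then satisfies all the clues, so Omar ∉ Infra.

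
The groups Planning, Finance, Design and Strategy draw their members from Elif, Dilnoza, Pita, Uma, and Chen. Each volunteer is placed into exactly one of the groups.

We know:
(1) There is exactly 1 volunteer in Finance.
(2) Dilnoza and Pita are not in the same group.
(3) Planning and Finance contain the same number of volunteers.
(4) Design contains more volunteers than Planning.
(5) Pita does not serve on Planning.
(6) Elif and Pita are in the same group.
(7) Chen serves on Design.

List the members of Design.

Design = {Chen, Elif, Pita}

From (5): Pita ∉ Planning.
From (7): Chen ∈ Design.
(6): Elif matches Pita: Elif ∉ Planning.
Suppose Elif ∉ Design: no assignment then satisfies all the clues, so Elif ∈ Design.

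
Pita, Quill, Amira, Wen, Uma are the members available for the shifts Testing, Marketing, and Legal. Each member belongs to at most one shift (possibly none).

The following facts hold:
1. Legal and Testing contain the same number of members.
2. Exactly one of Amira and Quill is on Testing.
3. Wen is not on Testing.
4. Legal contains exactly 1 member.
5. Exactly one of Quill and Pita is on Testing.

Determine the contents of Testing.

Testing = {Quill}

From (3): Wen ∉ Testing.
Suppose Pita ∈ Testing: no assignment then satisfies all the clues, so Pita ∉ Testing.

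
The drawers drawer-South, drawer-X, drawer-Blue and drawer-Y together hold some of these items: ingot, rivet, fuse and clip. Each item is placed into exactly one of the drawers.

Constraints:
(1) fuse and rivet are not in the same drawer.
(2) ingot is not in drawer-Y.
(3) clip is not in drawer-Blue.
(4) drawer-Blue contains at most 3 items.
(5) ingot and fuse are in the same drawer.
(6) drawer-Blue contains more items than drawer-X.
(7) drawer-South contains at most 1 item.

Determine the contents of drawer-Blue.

drawer-Blue = {fuse, ingot}

From (2): ingot ∉ drawer-Y.
From (3): clip ∉ drawer-Blue.
(5): fuse matches ingot: fuse ∉ drawer-Y.
Suppose ingot ∉ drawer-Blue: no assignment then satisfies all the clues, so ingot ∈ drawer-Blue.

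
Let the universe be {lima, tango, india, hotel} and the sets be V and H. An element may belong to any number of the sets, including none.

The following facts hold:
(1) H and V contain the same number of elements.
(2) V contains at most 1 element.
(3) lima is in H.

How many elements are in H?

1

From (3): lima ∈ H.
Suppose tango ∈ H: no assignment then satisfies all the clues, so tango ∉ H.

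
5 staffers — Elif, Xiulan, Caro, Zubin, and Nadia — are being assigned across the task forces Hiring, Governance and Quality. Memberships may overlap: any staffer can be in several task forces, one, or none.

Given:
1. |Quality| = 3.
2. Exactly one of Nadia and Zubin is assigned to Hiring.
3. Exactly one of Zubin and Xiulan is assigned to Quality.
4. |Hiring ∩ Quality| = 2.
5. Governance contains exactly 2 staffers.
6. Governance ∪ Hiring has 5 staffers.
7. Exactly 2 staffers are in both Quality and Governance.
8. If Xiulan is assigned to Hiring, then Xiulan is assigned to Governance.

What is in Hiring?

Hiring = {Caro, Elif, Xiulan, Zubin}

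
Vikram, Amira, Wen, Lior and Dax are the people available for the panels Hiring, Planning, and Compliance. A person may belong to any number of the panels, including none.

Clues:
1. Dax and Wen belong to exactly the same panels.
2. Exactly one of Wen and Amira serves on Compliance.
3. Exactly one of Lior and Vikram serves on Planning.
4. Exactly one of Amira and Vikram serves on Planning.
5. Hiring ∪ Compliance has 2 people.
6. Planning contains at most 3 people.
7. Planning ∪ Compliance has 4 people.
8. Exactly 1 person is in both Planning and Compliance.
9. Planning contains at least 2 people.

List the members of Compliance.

Compliance = {Amira, Vikram}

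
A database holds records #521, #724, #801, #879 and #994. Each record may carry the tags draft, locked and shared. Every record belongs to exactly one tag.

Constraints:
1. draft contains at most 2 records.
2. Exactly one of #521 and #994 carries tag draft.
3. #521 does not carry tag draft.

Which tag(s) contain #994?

#994: draft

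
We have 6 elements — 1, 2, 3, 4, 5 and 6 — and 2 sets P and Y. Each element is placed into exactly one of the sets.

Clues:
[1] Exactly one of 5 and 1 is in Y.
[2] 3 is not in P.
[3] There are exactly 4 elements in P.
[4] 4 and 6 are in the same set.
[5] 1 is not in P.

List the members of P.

From (2): 3 ∉ P.
From (5): 1 ∉ P.
(3): only 4 candidates remain for P, so all are in.
Only one set left: 1 ∈ Y.
Only one set left: 3 ∈ Y.

P = {2, 4, 5, 6}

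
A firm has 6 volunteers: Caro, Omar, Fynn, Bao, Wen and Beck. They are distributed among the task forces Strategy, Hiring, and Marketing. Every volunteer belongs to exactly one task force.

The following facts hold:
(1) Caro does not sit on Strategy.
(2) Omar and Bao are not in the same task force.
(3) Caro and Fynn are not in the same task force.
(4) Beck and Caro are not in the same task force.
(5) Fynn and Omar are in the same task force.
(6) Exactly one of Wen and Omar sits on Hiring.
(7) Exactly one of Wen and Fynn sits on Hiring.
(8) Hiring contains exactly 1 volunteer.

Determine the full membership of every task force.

Strategy = {Beck, Fynn, Omar}; Hiring = {Wen}; Marketing = {Bao, Caro}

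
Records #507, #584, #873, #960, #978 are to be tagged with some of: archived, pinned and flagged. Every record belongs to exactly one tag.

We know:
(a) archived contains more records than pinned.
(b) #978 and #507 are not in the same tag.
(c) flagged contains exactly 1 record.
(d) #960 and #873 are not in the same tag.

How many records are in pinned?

1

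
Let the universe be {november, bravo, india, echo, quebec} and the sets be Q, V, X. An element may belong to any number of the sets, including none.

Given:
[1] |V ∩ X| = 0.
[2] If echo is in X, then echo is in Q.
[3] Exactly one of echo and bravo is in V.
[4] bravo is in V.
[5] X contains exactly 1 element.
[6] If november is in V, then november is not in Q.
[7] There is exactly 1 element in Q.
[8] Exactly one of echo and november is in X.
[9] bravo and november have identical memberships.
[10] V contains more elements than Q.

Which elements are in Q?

Q = {echo}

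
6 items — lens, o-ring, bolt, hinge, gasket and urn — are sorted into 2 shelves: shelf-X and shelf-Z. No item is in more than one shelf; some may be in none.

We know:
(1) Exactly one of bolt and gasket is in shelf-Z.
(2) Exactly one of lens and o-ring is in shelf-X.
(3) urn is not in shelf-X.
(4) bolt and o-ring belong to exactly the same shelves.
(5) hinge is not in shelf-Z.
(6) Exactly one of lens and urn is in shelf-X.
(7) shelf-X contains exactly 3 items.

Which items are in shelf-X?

From (3): urn ∉ shelf-X.
From (5): hinge ∉ shelf-Z.
(6) (exactly one): lens ∈ shelf-X.
(2) (exactly one): o-ring ∉ shelf-X.
(4): bolt matches o-ring: bolt ∉ shelf-X.
(7): only 3 candidates remain for shelf-X, so all are in.
(1) (exactly one): bolt ∈ shelf-Z.
(4): o-ring matches bolt: o-ring ∈ shelf-Z.

shelf-X = {gasket, hinge, lens}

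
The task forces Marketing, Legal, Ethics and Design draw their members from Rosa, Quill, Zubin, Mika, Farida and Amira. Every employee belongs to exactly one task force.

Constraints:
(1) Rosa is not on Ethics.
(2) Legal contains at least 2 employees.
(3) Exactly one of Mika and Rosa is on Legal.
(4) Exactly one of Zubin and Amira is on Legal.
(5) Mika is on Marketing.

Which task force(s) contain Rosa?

Rosa: Legal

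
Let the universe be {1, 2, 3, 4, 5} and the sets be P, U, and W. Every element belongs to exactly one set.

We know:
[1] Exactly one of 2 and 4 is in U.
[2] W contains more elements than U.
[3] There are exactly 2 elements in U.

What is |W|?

3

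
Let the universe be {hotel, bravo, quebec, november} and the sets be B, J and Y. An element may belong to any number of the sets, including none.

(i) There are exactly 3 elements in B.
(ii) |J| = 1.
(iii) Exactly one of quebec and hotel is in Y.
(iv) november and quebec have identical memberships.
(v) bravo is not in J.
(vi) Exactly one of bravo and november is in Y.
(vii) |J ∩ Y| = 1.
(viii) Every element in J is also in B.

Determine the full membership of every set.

B = {hotel, november, quebec}; J = {hotel}; Y = {bravo, hotel}

From (v): bravo ∉ J.
Suppose hotel ∉ B: no assignment then satisfies all the clues, so hotel ∈ B.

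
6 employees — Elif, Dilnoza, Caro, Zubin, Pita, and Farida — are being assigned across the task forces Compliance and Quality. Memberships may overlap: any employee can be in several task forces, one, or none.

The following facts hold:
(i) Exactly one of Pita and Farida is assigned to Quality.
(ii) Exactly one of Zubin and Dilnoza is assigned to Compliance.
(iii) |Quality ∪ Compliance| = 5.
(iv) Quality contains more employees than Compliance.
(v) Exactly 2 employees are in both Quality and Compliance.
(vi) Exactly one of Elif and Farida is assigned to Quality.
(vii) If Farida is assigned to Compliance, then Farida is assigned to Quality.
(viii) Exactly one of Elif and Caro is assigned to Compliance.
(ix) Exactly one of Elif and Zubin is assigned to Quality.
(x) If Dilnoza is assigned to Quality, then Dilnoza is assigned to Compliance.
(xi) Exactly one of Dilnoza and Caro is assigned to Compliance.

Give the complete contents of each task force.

Compliance = {Dilnoza, Elif, Farida}; Quality = {Caro, Dilnoza, Farida, Zubin}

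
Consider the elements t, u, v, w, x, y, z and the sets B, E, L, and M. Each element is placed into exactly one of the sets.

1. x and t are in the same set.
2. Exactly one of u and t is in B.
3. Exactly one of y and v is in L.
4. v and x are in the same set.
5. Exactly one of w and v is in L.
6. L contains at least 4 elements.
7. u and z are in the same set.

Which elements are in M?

M = {}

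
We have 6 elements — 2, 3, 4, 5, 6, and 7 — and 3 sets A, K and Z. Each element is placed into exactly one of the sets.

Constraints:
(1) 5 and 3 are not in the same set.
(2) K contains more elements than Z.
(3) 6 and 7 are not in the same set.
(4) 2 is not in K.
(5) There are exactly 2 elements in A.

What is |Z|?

1

From (4): 2 ∉ K.
Suppose 4 ∈ A: no assignment then satisfies all the clues, so 4 ∉ A.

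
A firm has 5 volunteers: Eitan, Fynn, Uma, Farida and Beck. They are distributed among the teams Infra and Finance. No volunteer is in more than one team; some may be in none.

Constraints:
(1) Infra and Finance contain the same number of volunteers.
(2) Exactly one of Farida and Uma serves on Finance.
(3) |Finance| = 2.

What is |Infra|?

2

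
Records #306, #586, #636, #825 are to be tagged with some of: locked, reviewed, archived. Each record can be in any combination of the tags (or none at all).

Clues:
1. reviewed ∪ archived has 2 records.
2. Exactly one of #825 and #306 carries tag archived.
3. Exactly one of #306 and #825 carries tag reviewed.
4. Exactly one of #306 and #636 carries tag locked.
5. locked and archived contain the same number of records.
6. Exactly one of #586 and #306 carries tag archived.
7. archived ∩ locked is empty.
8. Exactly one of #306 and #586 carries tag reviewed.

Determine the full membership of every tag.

locked = {#636}; reviewed = {#306, #636}; archived = {#306}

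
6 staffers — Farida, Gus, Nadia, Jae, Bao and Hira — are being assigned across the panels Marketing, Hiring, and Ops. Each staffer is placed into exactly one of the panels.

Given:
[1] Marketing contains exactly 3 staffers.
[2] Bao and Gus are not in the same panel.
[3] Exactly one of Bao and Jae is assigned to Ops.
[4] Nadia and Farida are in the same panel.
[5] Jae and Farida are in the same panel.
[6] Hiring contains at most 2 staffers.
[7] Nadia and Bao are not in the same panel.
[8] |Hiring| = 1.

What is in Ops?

Ops = {Bao, Hira}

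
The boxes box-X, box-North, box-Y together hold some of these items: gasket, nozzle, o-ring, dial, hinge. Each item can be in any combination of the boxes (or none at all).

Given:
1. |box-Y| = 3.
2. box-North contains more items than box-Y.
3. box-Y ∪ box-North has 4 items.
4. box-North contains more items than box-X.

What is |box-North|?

4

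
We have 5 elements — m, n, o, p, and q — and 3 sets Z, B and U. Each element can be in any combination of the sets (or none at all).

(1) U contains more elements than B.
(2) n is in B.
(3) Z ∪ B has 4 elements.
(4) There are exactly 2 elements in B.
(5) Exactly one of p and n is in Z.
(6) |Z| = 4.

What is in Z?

Z = {m, n, o, q}

From (2): n ∈ B.
Suppose m ∉ Z: no assignment then satisfies all the clues, so m ∈ Z.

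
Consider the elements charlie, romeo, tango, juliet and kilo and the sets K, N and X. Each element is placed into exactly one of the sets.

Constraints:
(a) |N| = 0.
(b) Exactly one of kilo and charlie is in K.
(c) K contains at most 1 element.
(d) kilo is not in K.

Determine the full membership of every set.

From (d): kilo ∉ K.
(a): N already has 0, so the rest are out.
(b) (exactly one): charlie ∈ K.
(c): K already has 1, so the rest are out.
Only one set left: romeo ∈ X.
Only one set left: tango ∈ X.
Only one set left: juliet ∈ X.
Only one set left: kilo ∈ X.

K = {charlie}; N = {}; X = {juliet, kilo, romeo, tango}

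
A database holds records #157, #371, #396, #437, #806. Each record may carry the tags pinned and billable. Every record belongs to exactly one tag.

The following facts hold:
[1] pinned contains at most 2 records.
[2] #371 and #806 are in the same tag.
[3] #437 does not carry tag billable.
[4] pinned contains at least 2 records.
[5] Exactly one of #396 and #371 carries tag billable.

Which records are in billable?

billable = {#157, #371, #806}

From (3): #437 ∉ billable.
Only one tag left: #437 ∈ pinned.
Suppose #157 ∉ billable: no assignment then satisfies all the clues, so #157 ∈ billable.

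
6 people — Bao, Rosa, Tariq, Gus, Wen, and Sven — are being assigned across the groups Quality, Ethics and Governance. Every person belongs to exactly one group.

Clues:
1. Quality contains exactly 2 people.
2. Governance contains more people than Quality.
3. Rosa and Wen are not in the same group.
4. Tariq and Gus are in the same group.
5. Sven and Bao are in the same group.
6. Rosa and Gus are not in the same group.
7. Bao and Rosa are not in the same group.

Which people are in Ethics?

Ethics = {Rosa}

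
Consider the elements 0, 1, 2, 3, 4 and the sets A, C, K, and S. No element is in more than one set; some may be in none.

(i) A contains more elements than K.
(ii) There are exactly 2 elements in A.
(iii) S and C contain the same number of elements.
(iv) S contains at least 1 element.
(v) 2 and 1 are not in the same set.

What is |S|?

1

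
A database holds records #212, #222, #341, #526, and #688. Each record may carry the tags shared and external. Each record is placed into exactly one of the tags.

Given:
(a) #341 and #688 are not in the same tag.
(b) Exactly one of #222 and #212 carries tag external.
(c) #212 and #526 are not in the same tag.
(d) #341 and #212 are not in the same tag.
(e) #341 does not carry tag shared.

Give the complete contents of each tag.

From (e): #341 ∉ shared.
Only one tag left: #341 ∈ external.
(a): #688 ∉ external.
(d): #212 ∉ external.
Only one tag left: #212 ∈ shared.
Only one tag left: #688 ∈ shared.
(b) (exactly one): #222 ∈ external.
(c): #526 ∉ shared.
Only one tag left: #526 ∈ external.

shared = {#212, #688}; external = {#222, #341, #526}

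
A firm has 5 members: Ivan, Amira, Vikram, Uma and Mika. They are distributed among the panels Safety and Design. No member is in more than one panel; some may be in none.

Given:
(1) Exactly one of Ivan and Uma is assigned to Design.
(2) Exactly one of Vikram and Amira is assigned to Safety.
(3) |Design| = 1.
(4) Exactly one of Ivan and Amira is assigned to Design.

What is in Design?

Design = {Ivan}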